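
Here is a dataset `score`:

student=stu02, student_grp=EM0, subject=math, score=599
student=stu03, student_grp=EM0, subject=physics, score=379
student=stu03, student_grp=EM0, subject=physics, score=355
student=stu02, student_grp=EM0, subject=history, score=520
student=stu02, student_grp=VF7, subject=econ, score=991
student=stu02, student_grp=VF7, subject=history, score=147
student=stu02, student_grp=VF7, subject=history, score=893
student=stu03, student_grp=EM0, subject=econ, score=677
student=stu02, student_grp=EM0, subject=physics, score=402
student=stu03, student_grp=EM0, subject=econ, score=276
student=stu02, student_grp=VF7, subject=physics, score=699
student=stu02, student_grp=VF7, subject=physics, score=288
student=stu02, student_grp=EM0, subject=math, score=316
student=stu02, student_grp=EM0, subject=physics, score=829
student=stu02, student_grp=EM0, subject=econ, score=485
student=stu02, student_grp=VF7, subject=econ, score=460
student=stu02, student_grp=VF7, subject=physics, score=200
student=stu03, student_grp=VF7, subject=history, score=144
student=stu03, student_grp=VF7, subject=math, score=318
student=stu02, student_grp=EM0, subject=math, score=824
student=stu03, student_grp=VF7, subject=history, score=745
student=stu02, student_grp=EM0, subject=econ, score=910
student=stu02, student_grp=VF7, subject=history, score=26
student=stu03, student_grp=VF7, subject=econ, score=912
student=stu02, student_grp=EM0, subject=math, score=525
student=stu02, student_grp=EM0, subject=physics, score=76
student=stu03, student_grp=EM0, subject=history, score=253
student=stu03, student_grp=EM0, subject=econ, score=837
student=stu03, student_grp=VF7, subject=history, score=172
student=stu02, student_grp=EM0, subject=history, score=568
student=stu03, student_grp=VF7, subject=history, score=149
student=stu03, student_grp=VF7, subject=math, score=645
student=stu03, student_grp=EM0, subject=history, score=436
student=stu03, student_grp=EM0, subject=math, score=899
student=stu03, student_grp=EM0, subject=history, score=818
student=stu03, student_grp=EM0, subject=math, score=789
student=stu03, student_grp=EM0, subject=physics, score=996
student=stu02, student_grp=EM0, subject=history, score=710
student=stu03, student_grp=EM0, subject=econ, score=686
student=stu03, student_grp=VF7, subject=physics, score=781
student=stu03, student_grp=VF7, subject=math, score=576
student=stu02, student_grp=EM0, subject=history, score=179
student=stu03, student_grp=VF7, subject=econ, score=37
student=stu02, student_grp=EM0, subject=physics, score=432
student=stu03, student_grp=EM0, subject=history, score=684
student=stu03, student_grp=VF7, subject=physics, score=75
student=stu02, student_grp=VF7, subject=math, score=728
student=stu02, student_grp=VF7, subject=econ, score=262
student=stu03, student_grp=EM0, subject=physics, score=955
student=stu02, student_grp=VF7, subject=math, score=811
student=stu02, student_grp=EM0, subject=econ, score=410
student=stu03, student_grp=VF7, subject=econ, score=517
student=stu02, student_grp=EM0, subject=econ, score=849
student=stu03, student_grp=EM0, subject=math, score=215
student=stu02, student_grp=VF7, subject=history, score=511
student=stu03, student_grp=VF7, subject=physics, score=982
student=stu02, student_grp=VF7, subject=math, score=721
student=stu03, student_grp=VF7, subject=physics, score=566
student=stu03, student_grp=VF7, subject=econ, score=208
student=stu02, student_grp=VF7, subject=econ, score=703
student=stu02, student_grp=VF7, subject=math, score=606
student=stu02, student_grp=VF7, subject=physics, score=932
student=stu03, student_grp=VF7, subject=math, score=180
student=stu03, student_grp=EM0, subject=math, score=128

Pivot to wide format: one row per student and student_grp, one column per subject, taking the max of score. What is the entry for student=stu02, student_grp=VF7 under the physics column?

932

Rows with student=stu02, student_grp=VF7 and subject=physics: score values are 699, 288, 200, 932.
max(699, 288, 200, 932) = 932.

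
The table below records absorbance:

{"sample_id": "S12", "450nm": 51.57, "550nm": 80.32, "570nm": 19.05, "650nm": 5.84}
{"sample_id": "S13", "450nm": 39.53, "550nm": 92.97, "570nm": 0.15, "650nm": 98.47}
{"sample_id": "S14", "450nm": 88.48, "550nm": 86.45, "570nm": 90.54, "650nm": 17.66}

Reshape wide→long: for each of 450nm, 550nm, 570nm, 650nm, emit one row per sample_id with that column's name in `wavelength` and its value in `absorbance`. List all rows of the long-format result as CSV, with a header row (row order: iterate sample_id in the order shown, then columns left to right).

Each (sample_id, column) pair becomes one row: 3 × 4 = 12 rows.
For example, (S12, 450nm) → absorbance=51.57.

sample_id,wavelength,absorbance
S12,450nm,51.57
S12,550nm,80.32
S12,570nm,19.05
S12,650nm,5.84
S13,450nm,39.53
S13,550nm,92.97
S13,570nm,0.15
S13,650nm,98.47
S14,450nm,88.48
S14,550nm,86.45
S14,570nm,90.54
S14,650nm,17.66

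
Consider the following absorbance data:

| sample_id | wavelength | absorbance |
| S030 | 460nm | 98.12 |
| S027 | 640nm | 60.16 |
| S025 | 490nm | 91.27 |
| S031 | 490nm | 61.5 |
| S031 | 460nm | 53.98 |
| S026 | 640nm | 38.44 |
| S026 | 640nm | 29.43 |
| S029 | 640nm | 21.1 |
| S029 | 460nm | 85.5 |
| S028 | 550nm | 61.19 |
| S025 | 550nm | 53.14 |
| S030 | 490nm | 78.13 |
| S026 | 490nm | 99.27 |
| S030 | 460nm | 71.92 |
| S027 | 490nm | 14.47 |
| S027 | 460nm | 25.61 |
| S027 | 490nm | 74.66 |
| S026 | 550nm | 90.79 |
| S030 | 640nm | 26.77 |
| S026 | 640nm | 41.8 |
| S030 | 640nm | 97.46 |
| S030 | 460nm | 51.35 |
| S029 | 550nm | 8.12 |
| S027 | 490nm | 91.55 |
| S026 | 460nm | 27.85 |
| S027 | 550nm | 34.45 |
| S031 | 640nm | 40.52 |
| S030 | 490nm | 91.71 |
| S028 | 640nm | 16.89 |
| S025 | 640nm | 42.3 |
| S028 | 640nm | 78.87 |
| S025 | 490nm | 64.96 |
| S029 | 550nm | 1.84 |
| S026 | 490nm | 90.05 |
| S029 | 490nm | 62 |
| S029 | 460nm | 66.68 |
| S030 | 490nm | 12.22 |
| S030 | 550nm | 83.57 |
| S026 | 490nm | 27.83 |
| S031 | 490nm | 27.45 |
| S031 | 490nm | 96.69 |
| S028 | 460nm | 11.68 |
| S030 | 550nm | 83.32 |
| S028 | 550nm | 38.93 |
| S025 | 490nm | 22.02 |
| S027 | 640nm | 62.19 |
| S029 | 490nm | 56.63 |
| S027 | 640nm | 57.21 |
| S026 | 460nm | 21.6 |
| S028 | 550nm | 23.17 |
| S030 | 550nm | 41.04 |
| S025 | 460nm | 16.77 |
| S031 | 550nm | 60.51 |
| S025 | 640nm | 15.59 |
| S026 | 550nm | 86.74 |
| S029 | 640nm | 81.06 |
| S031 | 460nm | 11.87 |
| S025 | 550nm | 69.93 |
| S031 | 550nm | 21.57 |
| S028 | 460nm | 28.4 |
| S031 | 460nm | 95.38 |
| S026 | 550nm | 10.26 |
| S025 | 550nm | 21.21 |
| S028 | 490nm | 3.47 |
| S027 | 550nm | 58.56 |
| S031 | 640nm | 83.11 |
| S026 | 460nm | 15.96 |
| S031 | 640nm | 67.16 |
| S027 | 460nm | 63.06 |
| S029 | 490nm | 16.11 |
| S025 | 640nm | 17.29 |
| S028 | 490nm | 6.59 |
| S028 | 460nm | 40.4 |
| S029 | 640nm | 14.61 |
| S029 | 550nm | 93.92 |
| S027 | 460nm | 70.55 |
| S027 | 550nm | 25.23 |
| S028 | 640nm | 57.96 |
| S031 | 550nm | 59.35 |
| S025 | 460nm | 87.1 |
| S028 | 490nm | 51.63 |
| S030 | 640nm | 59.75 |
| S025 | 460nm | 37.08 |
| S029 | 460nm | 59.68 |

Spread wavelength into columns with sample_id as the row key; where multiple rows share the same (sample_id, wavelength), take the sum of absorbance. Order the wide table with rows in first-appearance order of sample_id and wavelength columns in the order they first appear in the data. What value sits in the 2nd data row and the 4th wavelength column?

With rows in first-appearance order of sample_id, row 2 is sample_id=S027. wavelength columns in first-appearance order: 460nm, 640nm, 490nm, 550nm; column 4 is 550nm.
Long rows with sample_id=S027, wavelength=550nm: 34.45 + 58.56 + 25.23 = 118.24.

118.24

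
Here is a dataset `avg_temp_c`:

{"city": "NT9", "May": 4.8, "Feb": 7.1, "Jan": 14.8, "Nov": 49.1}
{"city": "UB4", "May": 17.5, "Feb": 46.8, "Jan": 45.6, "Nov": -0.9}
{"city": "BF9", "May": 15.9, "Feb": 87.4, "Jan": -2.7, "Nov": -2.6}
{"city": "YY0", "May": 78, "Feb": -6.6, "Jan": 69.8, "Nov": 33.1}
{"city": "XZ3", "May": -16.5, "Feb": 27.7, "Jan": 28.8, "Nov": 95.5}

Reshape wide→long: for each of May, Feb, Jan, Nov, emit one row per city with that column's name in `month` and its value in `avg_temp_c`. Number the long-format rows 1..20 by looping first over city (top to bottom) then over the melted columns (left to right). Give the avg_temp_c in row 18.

27.7

20 rows total (5 × 4). Row 18: index ⌊(18-1)/4⌋ = 4 into city → XZ3; (18-1) mod 4 = 1 into the melted columns → Feb.
So row 18 is (XZ3, Feb, 27.7); avg_temp_c = 27.7.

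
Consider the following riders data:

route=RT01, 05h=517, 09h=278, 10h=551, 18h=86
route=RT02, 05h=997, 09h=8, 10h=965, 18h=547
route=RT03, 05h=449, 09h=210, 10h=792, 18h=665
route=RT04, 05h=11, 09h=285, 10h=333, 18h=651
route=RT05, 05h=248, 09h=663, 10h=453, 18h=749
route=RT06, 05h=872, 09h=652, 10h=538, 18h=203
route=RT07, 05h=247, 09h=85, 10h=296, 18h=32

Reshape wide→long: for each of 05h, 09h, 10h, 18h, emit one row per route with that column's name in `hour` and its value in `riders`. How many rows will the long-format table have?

28

7 route values × 4 melted columns = 28 rows.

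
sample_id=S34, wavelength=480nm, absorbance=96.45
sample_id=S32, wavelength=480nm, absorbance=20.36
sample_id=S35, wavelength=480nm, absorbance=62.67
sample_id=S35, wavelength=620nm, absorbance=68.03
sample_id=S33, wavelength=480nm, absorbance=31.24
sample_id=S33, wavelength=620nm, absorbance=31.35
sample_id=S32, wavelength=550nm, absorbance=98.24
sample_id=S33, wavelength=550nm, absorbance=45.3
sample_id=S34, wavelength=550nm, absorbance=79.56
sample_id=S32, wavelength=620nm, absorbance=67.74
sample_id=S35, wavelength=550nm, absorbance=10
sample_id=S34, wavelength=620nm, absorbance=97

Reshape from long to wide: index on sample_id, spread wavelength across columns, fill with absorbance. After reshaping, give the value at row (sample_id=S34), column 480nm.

96.45

Wide layout: rows indexed by sample_id, columns are the 3 distinct wavelength values (480nm, 620nm, 550nm).
Cell (sample_id=S34, wavelength=480nm) draws from the long row where sample_id=S34 and wavelength=480nm, which has absorbance=96.45.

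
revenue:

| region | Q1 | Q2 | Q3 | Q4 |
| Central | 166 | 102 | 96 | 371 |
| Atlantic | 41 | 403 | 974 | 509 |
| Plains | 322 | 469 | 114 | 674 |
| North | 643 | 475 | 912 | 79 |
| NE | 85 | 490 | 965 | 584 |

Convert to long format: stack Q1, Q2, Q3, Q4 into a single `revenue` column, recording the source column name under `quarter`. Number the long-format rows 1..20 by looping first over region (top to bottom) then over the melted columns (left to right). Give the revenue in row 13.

20 rows total (5 × 4). Row 13: index ⌊(13-1)/4⌋ = 3 into region → North; (13-1) mod 4 = 0 into the melted columns → Q1.
So row 13 is (North, Q1, 643); revenue = 643.

643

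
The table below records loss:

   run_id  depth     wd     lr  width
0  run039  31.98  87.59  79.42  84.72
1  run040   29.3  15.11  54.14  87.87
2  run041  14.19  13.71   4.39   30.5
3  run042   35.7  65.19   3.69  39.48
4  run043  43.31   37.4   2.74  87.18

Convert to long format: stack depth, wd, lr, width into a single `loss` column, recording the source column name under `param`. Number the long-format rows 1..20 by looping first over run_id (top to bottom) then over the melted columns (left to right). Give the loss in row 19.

20 rows total (5 × 4). Row 19: index ⌊(19-1)/4⌋ = 4 into run_id → run043; (19-1) mod 4 = 2 into the melted columns → lr.
So row 19 is (run043, lr, 2.74); loss = 2.74.

2.74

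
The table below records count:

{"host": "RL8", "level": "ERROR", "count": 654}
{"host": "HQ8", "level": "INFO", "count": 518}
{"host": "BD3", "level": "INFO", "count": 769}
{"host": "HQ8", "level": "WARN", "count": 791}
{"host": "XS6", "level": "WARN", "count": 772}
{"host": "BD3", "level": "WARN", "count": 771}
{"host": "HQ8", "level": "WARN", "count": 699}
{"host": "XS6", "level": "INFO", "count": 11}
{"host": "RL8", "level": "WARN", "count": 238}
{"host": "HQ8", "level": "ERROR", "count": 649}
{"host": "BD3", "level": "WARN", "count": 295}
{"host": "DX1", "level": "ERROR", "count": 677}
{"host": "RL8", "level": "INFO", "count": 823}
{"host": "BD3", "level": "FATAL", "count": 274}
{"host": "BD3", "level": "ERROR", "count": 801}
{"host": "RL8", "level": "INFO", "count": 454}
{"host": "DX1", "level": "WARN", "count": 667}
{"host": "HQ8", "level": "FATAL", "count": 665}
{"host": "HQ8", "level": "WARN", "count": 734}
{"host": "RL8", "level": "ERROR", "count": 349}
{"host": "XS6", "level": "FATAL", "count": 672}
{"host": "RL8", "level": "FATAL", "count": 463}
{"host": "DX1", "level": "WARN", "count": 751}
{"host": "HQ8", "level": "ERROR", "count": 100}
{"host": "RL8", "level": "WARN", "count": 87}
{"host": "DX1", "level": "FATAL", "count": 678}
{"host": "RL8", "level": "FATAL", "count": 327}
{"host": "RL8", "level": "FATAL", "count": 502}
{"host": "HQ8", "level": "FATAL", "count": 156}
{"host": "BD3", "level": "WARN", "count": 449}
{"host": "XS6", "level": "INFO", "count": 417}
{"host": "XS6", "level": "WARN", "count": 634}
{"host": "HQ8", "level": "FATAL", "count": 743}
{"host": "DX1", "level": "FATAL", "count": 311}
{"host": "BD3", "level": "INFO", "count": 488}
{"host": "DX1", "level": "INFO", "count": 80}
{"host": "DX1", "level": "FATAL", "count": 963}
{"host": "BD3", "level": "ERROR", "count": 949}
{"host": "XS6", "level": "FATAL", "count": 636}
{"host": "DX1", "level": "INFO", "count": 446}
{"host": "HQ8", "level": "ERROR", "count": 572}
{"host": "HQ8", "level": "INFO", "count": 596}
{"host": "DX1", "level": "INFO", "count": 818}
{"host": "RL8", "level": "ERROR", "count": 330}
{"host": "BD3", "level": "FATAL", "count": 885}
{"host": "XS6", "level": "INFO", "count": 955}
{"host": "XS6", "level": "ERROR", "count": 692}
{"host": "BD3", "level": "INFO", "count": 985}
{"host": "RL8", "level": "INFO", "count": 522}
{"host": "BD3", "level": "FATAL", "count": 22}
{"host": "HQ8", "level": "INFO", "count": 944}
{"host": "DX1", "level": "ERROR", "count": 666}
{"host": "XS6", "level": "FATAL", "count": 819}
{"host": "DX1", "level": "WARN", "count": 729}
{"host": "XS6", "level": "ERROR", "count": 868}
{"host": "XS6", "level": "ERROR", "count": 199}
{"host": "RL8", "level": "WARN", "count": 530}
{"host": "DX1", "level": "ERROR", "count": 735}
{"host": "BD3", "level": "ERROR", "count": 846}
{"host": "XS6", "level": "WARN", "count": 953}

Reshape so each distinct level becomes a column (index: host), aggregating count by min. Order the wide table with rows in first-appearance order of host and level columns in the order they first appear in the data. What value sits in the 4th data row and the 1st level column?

199

With rows in first-appearance order of host, row 4 is host=XS6. level columns in first-appearance order: ERROR, INFO, WARN, FATAL; column 1 is ERROR.
Long rows with host=XS6, level=ERROR: min(692, 868, 199) = 199.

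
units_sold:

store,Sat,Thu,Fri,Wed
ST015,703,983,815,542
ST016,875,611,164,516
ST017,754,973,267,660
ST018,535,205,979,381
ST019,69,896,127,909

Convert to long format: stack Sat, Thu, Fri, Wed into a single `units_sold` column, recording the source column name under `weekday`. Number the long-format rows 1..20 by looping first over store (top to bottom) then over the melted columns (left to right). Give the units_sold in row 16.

381

20 rows total (5 × 4). Row 16: index ⌊(16-1)/4⌋ = 3 into store → ST018; (16-1) mod 4 = 3 into the melted columns → Wed.
So row 16 is (ST018, Wed, 381); units_sold = 381.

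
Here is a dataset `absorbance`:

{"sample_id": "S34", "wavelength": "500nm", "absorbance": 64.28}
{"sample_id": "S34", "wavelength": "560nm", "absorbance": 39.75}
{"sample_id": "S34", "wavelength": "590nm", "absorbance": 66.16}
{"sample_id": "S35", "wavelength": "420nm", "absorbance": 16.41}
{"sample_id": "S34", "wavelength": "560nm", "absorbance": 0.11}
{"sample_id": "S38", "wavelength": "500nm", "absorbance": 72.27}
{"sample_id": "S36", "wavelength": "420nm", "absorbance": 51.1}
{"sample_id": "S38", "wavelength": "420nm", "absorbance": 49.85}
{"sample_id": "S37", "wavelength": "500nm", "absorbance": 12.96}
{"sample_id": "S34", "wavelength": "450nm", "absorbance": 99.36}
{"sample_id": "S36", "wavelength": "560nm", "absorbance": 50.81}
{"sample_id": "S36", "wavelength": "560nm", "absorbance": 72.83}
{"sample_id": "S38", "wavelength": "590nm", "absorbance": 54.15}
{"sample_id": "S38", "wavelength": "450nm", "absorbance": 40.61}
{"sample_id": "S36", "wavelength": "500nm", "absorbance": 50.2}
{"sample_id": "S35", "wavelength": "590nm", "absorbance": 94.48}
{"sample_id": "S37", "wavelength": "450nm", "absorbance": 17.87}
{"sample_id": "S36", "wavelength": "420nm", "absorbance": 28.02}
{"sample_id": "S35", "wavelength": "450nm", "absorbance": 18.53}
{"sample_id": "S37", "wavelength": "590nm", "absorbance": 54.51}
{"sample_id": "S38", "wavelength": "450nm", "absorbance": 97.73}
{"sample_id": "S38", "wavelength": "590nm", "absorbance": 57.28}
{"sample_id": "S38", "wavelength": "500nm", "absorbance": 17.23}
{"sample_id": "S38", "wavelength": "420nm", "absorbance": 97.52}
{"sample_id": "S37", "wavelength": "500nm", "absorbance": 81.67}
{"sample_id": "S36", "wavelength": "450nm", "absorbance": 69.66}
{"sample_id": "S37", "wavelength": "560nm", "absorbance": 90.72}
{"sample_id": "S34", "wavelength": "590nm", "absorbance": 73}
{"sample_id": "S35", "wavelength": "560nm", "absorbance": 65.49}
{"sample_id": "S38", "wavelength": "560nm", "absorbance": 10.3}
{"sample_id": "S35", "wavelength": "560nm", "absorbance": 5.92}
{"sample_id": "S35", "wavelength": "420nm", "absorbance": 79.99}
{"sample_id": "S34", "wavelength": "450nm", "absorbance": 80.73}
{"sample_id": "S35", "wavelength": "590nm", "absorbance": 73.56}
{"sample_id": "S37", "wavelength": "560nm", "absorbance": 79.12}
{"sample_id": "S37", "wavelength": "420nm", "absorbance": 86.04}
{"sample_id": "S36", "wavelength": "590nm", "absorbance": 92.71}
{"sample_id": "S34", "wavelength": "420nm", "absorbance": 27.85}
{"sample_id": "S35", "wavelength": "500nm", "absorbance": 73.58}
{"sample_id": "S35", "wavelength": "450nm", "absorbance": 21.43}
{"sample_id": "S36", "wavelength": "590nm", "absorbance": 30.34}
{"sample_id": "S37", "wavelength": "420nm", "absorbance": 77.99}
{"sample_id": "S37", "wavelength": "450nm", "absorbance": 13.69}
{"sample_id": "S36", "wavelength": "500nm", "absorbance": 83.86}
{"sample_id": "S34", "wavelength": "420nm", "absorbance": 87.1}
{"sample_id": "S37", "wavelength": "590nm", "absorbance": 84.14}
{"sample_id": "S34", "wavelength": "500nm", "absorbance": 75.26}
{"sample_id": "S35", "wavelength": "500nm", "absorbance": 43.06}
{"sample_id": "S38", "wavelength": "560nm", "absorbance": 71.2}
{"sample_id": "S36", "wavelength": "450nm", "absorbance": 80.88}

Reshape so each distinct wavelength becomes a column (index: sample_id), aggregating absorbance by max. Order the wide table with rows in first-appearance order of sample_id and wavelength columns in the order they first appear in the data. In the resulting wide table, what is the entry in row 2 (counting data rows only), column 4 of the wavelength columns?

With rows in first-appearance order of sample_id, row 2 is sample_id=S35. wavelength columns in first-appearance order: 500nm, 560nm, 590nm, 420nm, 450nm; column 4 is 420nm.
Long rows with sample_id=S35, wavelength=420nm: max(16.41, 79.99) = 79.99.

79.99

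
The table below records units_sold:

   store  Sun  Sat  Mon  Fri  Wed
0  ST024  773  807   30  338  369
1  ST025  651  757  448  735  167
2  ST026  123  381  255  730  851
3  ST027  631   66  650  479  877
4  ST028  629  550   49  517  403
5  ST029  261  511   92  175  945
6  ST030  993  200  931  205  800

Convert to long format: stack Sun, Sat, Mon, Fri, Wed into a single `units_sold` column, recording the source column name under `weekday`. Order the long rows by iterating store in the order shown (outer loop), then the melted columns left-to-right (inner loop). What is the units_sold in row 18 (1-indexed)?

35 rows total (7 × 5). Row 18: index ⌊(18-1)/5⌋ = 3 into store → ST027; (18-1) mod 5 = 2 into the melted columns → Mon.
So row 18 is (ST027, Mon, 650); units_sold = 650.

650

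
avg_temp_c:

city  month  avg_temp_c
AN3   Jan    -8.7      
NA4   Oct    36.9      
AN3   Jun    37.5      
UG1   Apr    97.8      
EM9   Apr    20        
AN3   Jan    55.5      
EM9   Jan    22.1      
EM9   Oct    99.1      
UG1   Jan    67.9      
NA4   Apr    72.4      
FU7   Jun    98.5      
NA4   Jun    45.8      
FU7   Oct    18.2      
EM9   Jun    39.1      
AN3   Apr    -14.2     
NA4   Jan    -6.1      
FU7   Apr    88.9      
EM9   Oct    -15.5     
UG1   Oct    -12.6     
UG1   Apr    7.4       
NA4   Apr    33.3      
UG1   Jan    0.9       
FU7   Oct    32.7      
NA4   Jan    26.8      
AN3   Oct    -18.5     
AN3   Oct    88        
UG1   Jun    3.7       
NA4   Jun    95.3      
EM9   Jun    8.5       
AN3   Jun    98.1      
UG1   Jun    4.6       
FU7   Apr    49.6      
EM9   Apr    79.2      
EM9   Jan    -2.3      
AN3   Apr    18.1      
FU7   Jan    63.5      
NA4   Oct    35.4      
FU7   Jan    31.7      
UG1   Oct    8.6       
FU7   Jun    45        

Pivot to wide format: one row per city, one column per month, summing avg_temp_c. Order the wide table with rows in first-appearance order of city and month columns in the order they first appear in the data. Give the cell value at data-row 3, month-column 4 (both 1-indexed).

105.2

With rows in first-appearance order of city, row 3 is city=UG1. month columns in first-appearance order: Jan, Oct, Jun, Apr; column 4 is Apr.
Long rows with city=UG1, month=Apr: 97.8 + 7.4 = 105.2.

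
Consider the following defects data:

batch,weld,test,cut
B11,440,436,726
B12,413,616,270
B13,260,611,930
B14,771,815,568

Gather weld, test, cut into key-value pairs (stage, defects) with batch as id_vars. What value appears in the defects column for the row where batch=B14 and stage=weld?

Unpivoting turns each (batch, wide-column) pair into one long row.
The wide cell at row B14, column weld holds 771, so the long row (B14, weld) has defects=771.

771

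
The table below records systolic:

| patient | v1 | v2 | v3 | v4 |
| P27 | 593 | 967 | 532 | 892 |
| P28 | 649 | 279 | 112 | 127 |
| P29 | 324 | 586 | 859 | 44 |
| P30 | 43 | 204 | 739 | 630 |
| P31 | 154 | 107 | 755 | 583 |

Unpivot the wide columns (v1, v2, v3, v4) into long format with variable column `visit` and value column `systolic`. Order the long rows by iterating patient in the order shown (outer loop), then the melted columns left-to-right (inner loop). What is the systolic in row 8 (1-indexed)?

127

20 rows total (5 × 4). Row 8: index ⌊(8-1)/4⌋ = 1 into patient → P28; (8-1) mod 4 = 3 into the melted columns → v4.
So row 8 is (P28, v4, 127); systolic = 127.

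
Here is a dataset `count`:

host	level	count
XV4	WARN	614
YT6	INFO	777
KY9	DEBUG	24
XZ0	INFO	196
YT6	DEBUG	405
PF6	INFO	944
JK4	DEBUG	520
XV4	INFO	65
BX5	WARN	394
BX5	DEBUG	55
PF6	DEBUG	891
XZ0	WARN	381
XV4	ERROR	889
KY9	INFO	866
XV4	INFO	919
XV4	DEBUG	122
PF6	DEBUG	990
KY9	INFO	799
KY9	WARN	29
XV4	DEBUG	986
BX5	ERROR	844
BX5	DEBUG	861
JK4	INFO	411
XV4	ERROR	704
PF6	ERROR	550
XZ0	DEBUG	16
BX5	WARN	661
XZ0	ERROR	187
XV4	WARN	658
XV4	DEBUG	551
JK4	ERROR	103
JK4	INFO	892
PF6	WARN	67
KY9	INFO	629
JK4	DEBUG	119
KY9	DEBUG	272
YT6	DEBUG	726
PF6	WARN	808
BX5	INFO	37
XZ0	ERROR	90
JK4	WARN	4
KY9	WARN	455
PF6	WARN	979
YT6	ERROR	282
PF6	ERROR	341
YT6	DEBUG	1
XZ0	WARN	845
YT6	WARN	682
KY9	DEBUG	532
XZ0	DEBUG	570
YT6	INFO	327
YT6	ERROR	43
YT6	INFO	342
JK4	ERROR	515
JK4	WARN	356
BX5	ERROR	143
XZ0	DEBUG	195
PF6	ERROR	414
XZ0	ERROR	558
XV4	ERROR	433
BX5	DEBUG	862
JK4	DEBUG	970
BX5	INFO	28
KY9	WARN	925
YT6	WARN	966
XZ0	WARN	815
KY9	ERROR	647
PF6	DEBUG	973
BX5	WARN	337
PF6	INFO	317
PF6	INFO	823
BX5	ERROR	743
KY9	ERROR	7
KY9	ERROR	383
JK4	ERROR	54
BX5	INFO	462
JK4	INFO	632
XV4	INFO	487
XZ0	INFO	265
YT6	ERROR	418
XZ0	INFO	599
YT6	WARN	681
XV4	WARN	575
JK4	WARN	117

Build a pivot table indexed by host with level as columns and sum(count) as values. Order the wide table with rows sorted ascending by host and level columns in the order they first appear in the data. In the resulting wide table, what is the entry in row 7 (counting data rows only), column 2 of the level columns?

With rows sorted ascending by host, row 7 is host=YT6. level columns in first-appearance order: WARN, INFO, DEBUG, ERROR; column 2 is INFO.
Long rows with host=YT6, level=INFO: 777 + 327 + 342 = 1446.

1446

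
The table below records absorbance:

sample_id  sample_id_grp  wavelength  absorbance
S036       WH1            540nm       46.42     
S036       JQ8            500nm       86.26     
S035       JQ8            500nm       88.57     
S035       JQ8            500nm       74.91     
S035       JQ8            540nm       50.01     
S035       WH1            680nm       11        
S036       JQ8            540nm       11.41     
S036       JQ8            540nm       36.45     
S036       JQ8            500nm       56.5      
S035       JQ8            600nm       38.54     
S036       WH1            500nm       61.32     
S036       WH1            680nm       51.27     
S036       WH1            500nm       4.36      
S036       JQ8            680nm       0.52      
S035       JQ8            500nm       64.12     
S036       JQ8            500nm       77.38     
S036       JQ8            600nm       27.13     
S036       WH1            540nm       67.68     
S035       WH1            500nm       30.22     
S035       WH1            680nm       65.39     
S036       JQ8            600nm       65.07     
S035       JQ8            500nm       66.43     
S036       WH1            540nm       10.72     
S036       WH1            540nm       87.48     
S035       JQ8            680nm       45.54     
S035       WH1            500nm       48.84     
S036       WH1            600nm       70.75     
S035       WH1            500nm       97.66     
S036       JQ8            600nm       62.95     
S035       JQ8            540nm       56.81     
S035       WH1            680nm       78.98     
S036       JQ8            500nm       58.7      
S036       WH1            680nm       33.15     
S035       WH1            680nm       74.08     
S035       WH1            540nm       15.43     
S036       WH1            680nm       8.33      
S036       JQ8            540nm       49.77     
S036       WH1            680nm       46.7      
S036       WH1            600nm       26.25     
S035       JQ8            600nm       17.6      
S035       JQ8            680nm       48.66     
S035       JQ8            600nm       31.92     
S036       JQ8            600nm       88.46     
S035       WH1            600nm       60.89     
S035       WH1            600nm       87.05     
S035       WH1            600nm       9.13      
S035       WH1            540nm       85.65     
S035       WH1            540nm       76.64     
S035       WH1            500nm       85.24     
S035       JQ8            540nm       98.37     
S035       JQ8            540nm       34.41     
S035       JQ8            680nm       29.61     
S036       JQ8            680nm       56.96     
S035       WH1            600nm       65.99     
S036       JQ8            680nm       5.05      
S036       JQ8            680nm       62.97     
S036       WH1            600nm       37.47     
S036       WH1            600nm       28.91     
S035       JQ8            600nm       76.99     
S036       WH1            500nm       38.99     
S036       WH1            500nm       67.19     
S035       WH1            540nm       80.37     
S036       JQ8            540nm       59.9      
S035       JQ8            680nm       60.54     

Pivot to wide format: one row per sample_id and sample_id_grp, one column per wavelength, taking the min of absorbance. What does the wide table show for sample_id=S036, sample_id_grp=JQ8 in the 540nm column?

Rows with sample_id=S036, sample_id_grp=JQ8 and wavelength=540nm: absorbance values are 11.41, 36.45, 49.77, 59.9.
min(11.41, 36.45, 49.77, 59.9) = 11.41.

11.41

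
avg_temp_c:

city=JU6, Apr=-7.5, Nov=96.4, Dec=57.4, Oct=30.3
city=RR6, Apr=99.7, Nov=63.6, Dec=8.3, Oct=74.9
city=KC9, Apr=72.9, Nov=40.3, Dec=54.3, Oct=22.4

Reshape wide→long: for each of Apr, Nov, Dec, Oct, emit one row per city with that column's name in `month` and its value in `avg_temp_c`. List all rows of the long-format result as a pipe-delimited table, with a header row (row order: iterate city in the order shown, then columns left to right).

Each (city, column) pair becomes one row: 3 × 4 = 12 rows.
For example, (JU6, Apr) → avg_temp_c=-7.5.

| city | month | avg_temp_c |
| JU6 | Apr | -7.5 |
| JU6 | Nov | 96.4 |
| JU6 | Dec | 57.4 |
| JU6 | Oct | 30.3 |
| RR6 | Apr | 99.7 |
| RR6 | Nov | 63.6 |
| RR6 | Dec | 8.3 |
| RR6 | Oct | 74.9 |
| KC9 | Apr | 72.9 |
| KC9 | Nov | 40.3 |
| KC9 | Dec | 54.3 |
| KC9 | Oct | 22.4 |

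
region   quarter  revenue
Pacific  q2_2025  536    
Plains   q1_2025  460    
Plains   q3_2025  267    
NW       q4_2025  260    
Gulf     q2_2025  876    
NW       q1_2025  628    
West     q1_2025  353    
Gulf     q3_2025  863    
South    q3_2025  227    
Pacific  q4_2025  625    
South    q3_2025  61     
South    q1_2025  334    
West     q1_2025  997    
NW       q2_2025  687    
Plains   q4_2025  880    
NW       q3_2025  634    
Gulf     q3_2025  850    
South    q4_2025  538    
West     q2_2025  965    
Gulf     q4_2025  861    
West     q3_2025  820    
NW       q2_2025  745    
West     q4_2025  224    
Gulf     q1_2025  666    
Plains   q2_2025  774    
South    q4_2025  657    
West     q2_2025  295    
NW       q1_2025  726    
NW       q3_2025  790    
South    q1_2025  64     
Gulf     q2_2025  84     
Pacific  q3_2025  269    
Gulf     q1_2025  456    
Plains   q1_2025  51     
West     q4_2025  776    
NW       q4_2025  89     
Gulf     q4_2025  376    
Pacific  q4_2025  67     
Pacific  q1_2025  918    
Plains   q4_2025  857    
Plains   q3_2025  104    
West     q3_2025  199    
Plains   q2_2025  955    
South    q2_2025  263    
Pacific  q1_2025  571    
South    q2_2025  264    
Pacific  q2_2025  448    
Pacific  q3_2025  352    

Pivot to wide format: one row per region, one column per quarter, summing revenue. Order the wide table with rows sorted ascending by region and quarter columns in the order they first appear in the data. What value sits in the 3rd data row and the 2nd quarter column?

With rows sorted ascending by region, row 3 is region=Pacific. quarter columns in first-appearance order: q2_2025, q1_2025, q3_2025, q4_2025; column 2 is q1_2025.
Long rows with region=Pacific, quarter=q1_2025: 918 + 571 = 1489.

1489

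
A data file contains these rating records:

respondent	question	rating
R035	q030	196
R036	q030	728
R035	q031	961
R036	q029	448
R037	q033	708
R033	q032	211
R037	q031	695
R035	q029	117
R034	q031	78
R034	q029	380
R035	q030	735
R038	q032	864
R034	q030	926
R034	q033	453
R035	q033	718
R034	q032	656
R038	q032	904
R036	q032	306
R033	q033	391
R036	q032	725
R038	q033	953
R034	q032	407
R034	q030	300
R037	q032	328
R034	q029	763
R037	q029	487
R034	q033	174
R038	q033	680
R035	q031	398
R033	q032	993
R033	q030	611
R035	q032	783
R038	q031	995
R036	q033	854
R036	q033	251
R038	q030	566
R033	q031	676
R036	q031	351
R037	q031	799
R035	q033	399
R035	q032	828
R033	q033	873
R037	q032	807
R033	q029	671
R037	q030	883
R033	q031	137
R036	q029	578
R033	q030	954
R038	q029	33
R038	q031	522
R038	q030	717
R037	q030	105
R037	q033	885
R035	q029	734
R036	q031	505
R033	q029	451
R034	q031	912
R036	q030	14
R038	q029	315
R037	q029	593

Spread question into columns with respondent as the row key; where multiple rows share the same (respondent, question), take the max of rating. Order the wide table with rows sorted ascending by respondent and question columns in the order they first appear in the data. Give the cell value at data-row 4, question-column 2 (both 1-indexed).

With rows sorted ascending by respondent, row 4 is respondent=R036. question columns in first-appearance order: q030, q031, q029, q033, q032; column 2 is q031.
Long rows with respondent=R036, question=q031: max(351, 505) = 505.

505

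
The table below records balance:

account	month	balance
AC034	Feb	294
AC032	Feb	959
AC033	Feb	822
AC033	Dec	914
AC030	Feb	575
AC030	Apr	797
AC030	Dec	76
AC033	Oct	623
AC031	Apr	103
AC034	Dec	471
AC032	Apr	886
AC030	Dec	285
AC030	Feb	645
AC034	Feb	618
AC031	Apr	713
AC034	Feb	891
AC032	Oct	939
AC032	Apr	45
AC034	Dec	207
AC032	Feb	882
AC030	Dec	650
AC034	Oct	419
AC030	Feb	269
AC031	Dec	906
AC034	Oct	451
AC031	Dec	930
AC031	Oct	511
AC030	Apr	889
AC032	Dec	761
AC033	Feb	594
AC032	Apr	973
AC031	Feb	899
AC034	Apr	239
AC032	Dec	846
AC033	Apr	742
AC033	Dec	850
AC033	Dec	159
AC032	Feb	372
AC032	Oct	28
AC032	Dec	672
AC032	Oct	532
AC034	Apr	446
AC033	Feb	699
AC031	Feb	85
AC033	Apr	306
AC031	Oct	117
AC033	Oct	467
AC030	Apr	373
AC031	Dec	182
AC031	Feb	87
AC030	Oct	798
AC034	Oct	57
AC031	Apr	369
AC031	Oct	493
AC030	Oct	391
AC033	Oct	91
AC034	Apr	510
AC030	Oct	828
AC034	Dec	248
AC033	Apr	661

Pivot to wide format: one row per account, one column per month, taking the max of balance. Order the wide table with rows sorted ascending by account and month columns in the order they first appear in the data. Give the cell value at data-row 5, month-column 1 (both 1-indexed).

891

With rows sorted ascending by account, row 5 is account=AC034. month columns in first-appearance order: Feb, Dec, Apr, Oct; column 1 is Feb.
Long rows with account=AC034, month=Feb: max(294, 618, 891) = 891.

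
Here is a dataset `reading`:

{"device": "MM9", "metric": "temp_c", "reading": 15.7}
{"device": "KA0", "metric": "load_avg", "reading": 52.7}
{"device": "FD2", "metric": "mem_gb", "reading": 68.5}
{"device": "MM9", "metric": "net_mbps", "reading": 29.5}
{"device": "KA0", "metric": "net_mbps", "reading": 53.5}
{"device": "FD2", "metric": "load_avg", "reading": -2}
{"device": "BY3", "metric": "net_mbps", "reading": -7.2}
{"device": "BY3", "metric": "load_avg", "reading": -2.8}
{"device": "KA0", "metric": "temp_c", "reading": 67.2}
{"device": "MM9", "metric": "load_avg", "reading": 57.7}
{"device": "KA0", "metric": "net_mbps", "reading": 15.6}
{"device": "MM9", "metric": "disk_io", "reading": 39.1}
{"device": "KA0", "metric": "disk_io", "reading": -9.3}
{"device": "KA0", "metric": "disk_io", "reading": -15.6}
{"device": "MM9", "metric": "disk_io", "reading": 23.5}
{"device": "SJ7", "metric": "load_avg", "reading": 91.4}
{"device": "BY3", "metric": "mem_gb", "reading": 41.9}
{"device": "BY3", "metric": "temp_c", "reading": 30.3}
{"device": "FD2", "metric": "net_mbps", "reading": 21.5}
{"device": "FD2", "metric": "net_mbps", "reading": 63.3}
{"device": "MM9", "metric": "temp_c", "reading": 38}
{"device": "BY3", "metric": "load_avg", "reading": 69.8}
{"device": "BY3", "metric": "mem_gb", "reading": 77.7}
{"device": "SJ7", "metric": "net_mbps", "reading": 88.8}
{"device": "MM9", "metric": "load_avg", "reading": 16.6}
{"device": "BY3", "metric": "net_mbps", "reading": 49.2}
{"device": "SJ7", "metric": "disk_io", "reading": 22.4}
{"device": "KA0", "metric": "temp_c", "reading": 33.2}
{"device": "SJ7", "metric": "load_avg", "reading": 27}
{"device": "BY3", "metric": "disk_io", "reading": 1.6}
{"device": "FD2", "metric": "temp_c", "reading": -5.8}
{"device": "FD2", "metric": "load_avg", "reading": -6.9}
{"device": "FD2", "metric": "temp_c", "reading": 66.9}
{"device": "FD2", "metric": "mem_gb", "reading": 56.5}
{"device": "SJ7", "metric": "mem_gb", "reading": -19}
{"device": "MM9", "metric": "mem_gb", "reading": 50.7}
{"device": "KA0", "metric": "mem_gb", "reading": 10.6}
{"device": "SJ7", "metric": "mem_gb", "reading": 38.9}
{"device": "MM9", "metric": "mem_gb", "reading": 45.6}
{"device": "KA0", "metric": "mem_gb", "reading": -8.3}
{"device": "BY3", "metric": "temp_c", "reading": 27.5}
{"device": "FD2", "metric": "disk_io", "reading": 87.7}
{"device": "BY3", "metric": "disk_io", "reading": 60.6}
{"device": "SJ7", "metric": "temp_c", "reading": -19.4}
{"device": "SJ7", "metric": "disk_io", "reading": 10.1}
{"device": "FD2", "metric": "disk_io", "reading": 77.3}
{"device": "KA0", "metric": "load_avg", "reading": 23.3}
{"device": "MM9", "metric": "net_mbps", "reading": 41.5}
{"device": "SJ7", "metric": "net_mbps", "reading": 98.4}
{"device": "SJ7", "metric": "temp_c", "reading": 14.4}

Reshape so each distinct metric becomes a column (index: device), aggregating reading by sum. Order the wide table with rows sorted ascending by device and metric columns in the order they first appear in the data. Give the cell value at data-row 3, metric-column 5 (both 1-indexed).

-24.9

With rows sorted ascending by device, row 3 is device=KA0. metric columns in first-appearance order: temp_c, load_avg, mem_gb, net_mbps, disk_io; column 5 is disk_io.
Long rows with device=KA0, metric=disk_io: -9.3 + -15.6 = -24.9.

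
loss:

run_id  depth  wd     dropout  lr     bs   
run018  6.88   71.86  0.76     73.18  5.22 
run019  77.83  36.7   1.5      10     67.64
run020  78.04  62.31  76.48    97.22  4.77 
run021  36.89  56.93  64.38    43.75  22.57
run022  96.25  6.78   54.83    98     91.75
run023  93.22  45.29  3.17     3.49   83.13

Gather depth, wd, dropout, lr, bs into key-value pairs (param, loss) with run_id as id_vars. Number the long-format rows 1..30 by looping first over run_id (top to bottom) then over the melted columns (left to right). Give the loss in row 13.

76.48

30 rows total (6 × 5). Row 13: index ⌊(13-1)/5⌋ = 2 into run_id → run020; (13-1) mod 5 = 2 into the melted columns → dropout.
So row 13 is (run020, dropout, 76.48); loss = 76.48.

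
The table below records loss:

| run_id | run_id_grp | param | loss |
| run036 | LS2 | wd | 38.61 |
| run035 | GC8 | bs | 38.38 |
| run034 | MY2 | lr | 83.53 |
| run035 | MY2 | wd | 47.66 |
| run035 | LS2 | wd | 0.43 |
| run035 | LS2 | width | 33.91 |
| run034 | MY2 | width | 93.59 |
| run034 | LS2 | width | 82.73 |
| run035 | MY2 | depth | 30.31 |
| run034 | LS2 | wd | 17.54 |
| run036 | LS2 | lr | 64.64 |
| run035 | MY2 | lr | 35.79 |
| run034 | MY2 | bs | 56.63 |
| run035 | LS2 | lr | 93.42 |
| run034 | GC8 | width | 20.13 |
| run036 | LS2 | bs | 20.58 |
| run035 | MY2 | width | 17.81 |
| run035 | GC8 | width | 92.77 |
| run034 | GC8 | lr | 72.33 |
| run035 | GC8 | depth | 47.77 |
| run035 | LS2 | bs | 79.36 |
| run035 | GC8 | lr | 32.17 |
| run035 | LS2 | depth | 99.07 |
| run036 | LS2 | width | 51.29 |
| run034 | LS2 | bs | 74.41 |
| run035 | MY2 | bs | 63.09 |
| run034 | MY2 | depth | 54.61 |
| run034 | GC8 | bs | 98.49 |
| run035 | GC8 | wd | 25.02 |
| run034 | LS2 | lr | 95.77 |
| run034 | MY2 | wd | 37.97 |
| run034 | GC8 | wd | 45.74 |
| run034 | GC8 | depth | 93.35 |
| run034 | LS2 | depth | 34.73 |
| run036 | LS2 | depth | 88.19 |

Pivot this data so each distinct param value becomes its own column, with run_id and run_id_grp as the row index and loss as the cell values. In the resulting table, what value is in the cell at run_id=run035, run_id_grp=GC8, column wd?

25.02

Wide layout: rows indexed by run_id and run_id_grp, columns are the 5 distinct param values (wd, bs, lr, width, depth).
Cell (run_id=run035, run_id_grp=GC8, param=wd) draws from the long row where run_id=run035, run_id_grp=GC8 and param=wd, which has loss=25.02.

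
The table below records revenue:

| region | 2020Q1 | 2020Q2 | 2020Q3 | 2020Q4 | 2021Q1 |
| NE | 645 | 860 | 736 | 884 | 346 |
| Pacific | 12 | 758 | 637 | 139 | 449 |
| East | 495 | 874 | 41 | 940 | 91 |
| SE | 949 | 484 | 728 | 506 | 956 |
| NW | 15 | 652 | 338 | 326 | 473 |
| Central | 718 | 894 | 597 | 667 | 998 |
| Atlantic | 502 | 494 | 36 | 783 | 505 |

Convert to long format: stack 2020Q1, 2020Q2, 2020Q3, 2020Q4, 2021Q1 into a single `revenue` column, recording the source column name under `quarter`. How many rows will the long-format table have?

35

7 region values × 5 melted columns = 35 rows.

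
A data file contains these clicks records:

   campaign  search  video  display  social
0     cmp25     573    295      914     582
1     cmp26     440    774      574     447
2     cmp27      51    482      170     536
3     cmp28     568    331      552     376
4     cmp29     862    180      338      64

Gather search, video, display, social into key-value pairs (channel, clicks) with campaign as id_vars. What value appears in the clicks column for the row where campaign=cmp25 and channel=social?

Unpivoting turns each (campaign, wide-column) pair into one long row.
The wide cell at row cmp25, column social holds 582, so the long row (cmp25, social) has clicks=582.

582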